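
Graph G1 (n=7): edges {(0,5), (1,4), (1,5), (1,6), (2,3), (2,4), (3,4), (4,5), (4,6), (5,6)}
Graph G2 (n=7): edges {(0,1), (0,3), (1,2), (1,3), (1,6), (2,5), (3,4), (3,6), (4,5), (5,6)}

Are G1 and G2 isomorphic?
No, not isomorphic

The graphs are NOT isomorphic.

Counting triangles (3-cliques): G1 has 5, G2 has 2.
Triangle count is an isomorphism invariant, so differing triangle counts rule out isomorphism.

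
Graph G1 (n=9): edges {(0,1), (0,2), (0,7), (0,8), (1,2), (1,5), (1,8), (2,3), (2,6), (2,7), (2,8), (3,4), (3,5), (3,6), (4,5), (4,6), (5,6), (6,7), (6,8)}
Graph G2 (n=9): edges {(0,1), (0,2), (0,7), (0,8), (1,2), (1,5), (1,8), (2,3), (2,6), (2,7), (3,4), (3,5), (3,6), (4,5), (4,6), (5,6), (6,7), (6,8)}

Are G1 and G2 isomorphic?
No, not isomorphic

The graphs are NOT isomorphic.

Counting edges: G1 has 19 edge(s); G2 has 18 edge(s).
Edge count is an isomorphism invariant (a bijection on vertices induces a bijection on edges), so differing edge counts rule out isomorphism.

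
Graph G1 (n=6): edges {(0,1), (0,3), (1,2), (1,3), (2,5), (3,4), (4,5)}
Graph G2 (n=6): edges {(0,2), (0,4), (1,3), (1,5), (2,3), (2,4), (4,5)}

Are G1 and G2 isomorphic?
Yes, isomorphic

The graphs are isomorphic.
One valid mapping φ: V(G1) → V(G2): 0→0, 1→2, 2→3, 3→4, 4→5, 5→1

Verify φ preserves adjacency — for each edge of G1, its image is an edge of G2:
  (0,1) → (φ(0),φ(1)) = (0,2) ∈ E(G2) ✓
  (0,3) → (φ(0),φ(3)) = (0,4) ∈ E(G2) ✓
  (1,2) → (φ(1),φ(2)) = (2,3) ∈ E(G2) ✓
  (1,3) → (φ(1),φ(3)) = (2,4) ∈ E(G2) ✓
  (2,5) → (φ(2),φ(5)) = (1,3) ∈ E(G2) ✓
  (3,4) → (φ(3),φ(4)) = (4,5) ∈ E(G2) ✓
  (4,5) → (φ(4),φ(5)) = (1,5) ∈ E(G2) ✓
All 7 edges of G1 map to edges of G2, and |E(G1)| = |E(G2)| = 7, so φ is a bijection on edges as well as vertices. Hence G1 ≅ G2.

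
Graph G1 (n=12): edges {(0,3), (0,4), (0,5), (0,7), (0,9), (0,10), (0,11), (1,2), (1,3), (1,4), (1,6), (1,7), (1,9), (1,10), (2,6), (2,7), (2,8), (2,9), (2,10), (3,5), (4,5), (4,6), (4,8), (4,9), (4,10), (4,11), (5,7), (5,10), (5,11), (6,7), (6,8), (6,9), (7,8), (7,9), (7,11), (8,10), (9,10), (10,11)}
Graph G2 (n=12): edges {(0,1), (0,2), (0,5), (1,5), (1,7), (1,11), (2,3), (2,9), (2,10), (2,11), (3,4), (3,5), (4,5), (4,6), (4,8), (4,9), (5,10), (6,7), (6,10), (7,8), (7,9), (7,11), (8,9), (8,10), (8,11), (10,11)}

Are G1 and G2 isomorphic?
No, not isomorphic

The graphs are NOT isomorphic.

Counting triangles (3-cliques): G1 has 41, G2 has 8.
Triangle count is an isomorphism invariant, so differing triangle counts rule out isomorphism.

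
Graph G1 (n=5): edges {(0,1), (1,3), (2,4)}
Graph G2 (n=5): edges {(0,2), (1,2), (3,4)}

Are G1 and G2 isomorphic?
Yes, isomorphic

The graphs are isomorphic.
One valid mapping φ: V(G1) → V(G2): 0→0, 1→2, 2→3, 3→1, 4→4

Verify φ preserves adjacency — for each edge of G1, its image is an edge of G2:
  (0,1) → (φ(0),φ(1)) = (0,2) ∈ E(G2) ✓
  (1,3) → (φ(1),φ(3)) = (1,2) ∈ E(G2) ✓
  (2,4) → (φ(2),φ(4)) = (3,4) ∈ E(G2) ✓
All 3 edges of G1 map to edges of G2, and |E(G1)| = |E(G2)| = 3, so φ is a bijection on edges as well as vertices. Hence G1 ≅ G2.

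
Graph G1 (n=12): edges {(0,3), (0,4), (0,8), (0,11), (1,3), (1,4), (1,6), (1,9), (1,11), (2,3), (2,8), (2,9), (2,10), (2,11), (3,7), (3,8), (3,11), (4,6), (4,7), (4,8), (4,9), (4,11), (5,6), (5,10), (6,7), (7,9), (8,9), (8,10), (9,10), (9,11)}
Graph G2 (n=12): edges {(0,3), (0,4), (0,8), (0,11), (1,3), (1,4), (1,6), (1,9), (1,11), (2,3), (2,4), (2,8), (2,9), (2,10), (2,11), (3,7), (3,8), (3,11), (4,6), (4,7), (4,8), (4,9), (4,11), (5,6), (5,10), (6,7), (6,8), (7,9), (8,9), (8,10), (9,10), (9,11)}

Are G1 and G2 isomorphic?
No, not isomorphic

The graphs are NOT isomorphic.

Counting edges: G1 has 30 edge(s); G2 has 32 edge(s).
Edge count is an isomorphism invariant (a bijection on vertices induces a bijection on edges), so differing edge counts rule out isomorphism.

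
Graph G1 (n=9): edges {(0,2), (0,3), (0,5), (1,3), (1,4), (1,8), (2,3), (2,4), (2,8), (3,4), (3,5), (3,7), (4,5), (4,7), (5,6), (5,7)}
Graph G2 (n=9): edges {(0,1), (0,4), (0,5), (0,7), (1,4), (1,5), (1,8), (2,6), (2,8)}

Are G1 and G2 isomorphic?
No, not isomorphic

The graphs are NOT isomorphic.

Connected components of G1: 1 component(s) with vertex sets [[0, 1, 2, 3, 4, 5, 6, 7, 8]], sizes [9].
Connected components of G2: 2 component(s) with vertex sets [[3], [0, 1, 2, 4, 5, 6, 7, 8]], sizes [1, 8].
The number of connected components (and the multiset of component sizes) is an isomorphism invariant — an isomorphism maps each component of G1 bijectively onto a component of G2. Since G1 has 1 component(s) and G2 has 2, they cannot be isomorphic.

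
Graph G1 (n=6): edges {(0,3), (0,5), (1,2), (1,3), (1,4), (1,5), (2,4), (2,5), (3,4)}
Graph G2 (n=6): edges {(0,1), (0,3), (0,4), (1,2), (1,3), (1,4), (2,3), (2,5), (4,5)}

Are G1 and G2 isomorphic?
Yes, isomorphic

The graphs are isomorphic.
One valid mapping φ: V(G1) → V(G2): 0→5, 1→1, 2→0, 3→2, 4→3, 5→4

Verify φ preserves adjacency — for each edge of G1, its image is an edge of G2:
  (0,3) → (φ(0),φ(3)) = (2,5) ∈ E(G2) ✓
  (0,5) → (φ(0),φ(5)) = (4,5) ∈ E(G2) ✓
  (1,2) → (φ(1),φ(2)) = (0,1) ∈ E(G2) ✓
  (1,3) → (φ(1),φ(3)) = (1,2) ∈ E(G2) ✓
  (1,4) → (φ(1),φ(4)) = (1,3) ∈ E(G2) ✓
  (1,5) → (φ(1),φ(5)) = (1,4) ∈ E(G2) ✓
  (2,4) → (φ(2),φ(4)) = (0,3) ∈ E(G2) ✓
  (2,5) → (φ(2),φ(5)) = (0,4) ∈ E(G2) ✓
  (3,4) → (φ(3),φ(4)) = (2,3) ∈ E(G2) ✓
All 9 edges of G1 map to edges of G2, and |E(G1)| = |E(G2)| = 9, so φ is a bijection on edges as well as vertices. Hence G1 ≅ G2.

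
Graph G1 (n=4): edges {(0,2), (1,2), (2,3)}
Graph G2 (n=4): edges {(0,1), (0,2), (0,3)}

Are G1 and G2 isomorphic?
Yes, isomorphic

The graphs are isomorphic.
One valid mapping φ: V(G1) → V(G2): 0→2, 1→1, 2→0, 3→3

Verify φ preserves adjacency — for each edge of G1, its image is an edge of G2:
  (0,2) → (φ(0),φ(2)) = (0,2) ∈ E(G2) ✓
  (1,2) → (φ(1),φ(2)) = (0,1) ∈ E(G2) ✓
  (2,3) → (φ(2),φ(3)) = (0,3) ∈ E(G2) ✓
All 3 edges of G1 map to edges of G2, and |E(G1)| = |E(G2)| = 3, so φ is a bijection on edges as well as vertices. Hence G1 ≅ G2.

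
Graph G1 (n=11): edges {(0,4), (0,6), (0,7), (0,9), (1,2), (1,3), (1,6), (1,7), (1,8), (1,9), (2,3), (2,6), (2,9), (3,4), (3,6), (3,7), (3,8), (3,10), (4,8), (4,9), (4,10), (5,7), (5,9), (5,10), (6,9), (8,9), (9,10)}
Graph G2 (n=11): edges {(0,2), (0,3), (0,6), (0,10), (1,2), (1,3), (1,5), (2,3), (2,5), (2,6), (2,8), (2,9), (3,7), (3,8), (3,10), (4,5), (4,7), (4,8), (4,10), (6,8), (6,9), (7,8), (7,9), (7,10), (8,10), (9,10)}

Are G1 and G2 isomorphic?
No, not isomorphic

The graphs are NOT isomorphic.

Degrees in G1: deg(0)=4, deg(1)=6, deg(2)=4, deg(3)=7, deg(4)=5, deg(5)=3, deg(6)=5, deg(7)=4, deg(8)=4, deg(9)=8, deg(10)=4.
Sorted degree sequence of G1: [8, 7, 6, 5, 5, 4, 4, 4, 4, 4, 3].
Degrees in G2: deg(0)=4, deg(1)=3, deg(2)=7, deg(3)=6, deg(4)=4, deg(5)=3, deg(6)=4, deg(7)=5, deg(8)=6, deg(9)=4, deg(10)=6.
Sorted degree sequence of G2: [7, 6, 6, 6, 5, 4, 4, 4, 4, 3, 3].
The (sorted) degree sequence is an isomorphism invariant, so since G1 and G2 have different degree sequences they cannot be isomorphic.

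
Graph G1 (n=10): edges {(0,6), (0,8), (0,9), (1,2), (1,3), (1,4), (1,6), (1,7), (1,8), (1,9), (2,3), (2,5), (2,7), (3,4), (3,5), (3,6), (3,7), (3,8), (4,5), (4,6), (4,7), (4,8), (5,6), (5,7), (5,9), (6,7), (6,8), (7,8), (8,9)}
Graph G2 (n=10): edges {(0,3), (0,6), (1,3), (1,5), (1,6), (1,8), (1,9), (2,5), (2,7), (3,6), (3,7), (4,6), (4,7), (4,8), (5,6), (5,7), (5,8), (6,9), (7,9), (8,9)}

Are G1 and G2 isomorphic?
No, not isomorphic

The graphs are NOT isomorphic.

Counting triangles (3-cliques): G1 has 34, G2 has 7.
Triangle count is an isomorphism invariant, so differing triangle counts rule out isomorphism.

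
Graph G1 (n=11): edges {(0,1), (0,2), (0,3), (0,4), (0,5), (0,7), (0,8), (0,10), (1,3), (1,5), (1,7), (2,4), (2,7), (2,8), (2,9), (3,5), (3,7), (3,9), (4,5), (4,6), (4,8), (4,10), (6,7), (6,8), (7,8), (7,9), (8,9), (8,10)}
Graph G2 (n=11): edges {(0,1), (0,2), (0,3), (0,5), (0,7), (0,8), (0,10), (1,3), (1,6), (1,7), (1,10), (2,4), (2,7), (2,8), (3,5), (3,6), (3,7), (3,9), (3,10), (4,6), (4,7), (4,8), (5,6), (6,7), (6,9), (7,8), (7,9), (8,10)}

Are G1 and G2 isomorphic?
Yes, isomorphic

The graphs are isomorphic.
One valid mapping φ: V(G1) → V(G2): 0→7, 1→2, 2→1, 3→8, 4→6, 5→4, 6→5, 7→0, 8→3, 9→10, 10→9

Verify φ preserves adjacency — for each edge of G1, its image is an edge of G2:
  (0,1) → (φ(0),φ(1)) = (2,7) ∈ E(G2) ✓
  (0,2) → (φ(0),φ(2)) = (1,7) ∈ E(G2) ✓
  (0,3) → (φ(0),φ(3)) = (7,8) ∈ E(G2) ✓
  (0,4) → (φ(0),φ(4)) = (6,7) ∈ E(G2) ✓
  (0,5) → (φ(0),φ(5)) = (4,7) ∈ E(G2) ✓
  (0,7) → (φ(0),φ(7)) = (0,7) ∈ E(G2) ✓
  (0,8) → (φ(0),φ(8)) = (3,7) ∈ E(G2) ✓
  (0,10) → (φ(0),φ(10)) = (7,9) ∈ E(G2) ✓
  (1,3) → (φ(1),φ(3)) = (2,8) ∈ E(G2) ✓
  (1,5) → (φ(1),φ(5)) = (2,4) ∈ E(G2) ✓
  (1,7) → (φ(1),φ(7)) = (0,2) ∈ E(G2) ✓
  (2,4) → (φ(2),φ(4)) = (1,6) ∈ E(G2) ✓
  (2,7) → (φ(2),φ(7)) = (0,1) ∈ E(G2) ✓
  (2,8) → (φ(2),φ(8)) = (1,3) ∈ E(G2) ✓
  (2,9) → (φ(2),φ(9)) = (1,10) ∈ E(G2) ✓
  (3,5) → (φ(3),φ(5)) = (4,8) ∈ E(G2) ✓
  (3,7) → (φ(3),φ(7)) = (0,8) ∈ E(G2) ✓
  (3,9) → (φ(3),φ(9)) = (8,10) ∈ E(G2) ✓
  (4,5) → (φ(4),φ(5)) = (4,6) ∈ E(G2) ✓
  (4,6) → (φ(4),φ(6)) = (5,6) ∈ E(G2) ✓
  (4,8) → (φ(4),φ(8)) = (3,6) ∈ E(G2) ✓
  (4,10) → (φ(4),φ(10)) = (6,9) ∈ E(G2) ✓
  (6,7) → (φ(6),φ(7)) = (0,5) ∈ E(G2) ✓
  (6,8) → (φ(6),φ(8)) = (3,5) ∈ E(G2) ✓
  (7,8) → (φ(7),φ(8)) = (0,3) ∈ E(G2) ✓
  (7,9) → (φ(7),φ(9)) = (0,10) ∈ E(G2) ✓
  (8,9) → (φ(8),φ(9)) = (3,10) ∈ E(G2) ✓
  (8,10) → (φ(8),φ(10)) = (3,9) ∈ E(G2) ✓
All 28 edges of G1 map to edges of G2, and |E(G1)| = |E(G2)| = 28, so φ is a bijection on edges as well as vertices. Hence G1 ≅ G2.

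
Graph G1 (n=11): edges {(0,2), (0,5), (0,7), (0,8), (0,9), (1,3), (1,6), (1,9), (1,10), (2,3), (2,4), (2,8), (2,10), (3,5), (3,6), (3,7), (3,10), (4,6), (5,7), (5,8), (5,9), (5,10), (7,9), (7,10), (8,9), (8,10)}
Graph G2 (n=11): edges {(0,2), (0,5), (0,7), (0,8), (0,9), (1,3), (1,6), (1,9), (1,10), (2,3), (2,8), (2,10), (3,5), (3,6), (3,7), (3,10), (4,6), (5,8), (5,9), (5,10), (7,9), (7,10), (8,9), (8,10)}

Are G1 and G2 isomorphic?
No, not isomorphic

The graphs are NOT isomorphic.

Counting edges: G1 has 26 edge(s); G2 has 24 edge(s).
Edge count is an isomorphism invariant (a bijection on vertices induces a bijection on edges), so differing edge counts rule out isomorphism.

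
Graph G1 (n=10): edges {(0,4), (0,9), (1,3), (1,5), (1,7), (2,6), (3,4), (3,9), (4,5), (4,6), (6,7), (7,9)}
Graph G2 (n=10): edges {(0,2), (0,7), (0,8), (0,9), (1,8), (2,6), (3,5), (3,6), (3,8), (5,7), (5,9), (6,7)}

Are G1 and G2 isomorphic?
Yes, isomorphic

The graphs are isomorphic.
One valid mapping φ: V(G1) → V(G2): 0→9, 1→6, 2→1, 3→7, 4→0, 5→2, 6→8, 7→3, 8→4, 9→5

Verify φ preserves adjacency — for each edge of G1, its image is an edge of G2:
  (0,4) → (φ(0),φ(4)) = (0,9) ∈ E(G2) ✓
  (0,9) → (φ(0),φ(9)) = (5,9) ∈ E(G2) ✓
  (1,3) → (φ(1),φ(3)) = (6,7) ∈ E(G2) ✓
  (1,5) → (φ(1),φ(5)) = (2,6) ∈ E(G2) ✓
  (1,7) → (φ(1),φ(7)) = (3,6) ∈ E(G2) ✓
  (2,6) → (φ(2),φ(6)) = (1,8) ∈ E(G2) ✓
  (3,4) → (φ(3),φ(4)) = (0,7) ∈ E(G2) ✓
  (3,9) → (φ(3),φ(9)) = (5,7) ∈ E(G2) ✓
  (4,5) → (φ(4),φ(5)) = (0,2) ∈ E(G2) ✓
  (4,6) → (φ(4),φ(6)) = (0,8) ∈ E(G2) ✓
  (6,7) → (φ(6),φ(7)) = (3,8) ∈ E(G2) ✓
  (7,9) → (φ(7),φ(9)) = (3,5) ∈ E(G2) ✓
All 12 edges of G1 map to edges of G2, and |E(G1)| = |E(G2)| = 12, so φ is a bijection on edges as well as vertices. Hence G1 ≅ G2.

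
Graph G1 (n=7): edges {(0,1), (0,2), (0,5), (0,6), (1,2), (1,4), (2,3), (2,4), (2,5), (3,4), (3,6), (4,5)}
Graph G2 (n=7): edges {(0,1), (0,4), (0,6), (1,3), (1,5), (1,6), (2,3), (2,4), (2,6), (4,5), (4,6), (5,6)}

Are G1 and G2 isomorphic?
Yes, isomorphic

The graphs are isomorphic.
One valid mapping φ: V(G1) → V(G2): 0→1, 1→5, 2→6, 3→2, 4→4, 5→0, 6→3

Verify φ preserves adjacency — for each edge of G1, its image is an edge of G2:
  (0,1) → (φ(0),φ(1)) = (1,5) ∈ E(G2) ✓
  (0,2) → (φ(0),φ(2)) = (1,6) ∈ E(G2) ✓
  (0,5) → (φ(0),φ(5)) = (0,1) ∈ E(G2) ✓
  (0,6) → (φ(0),φ(6)) = (1,3) ∈ E(G2) ✓
  (1,2) → (φ(1),φ(2)) = (5,6) ∈ E(G2) ✓
  (1,4) → (φ(1),φ(4)) = (4,5) ∈ E(G2) ✓
  (2,3) → (φ(2),φ(3)) = (2,6) ∈ E(G2) ✓
  (2,4) → (φ(2),φ(4)) = (4,6) ∈ E(G2) ✓
  (2,5) → (φ(2),φ(5)) = (0,6) ∈ E(G2) ✓
  (3,4) → (φ(3),φ(4)) = (2,4) ∈ E(G2) ✓
  (3,6) → (φ(3),φ(6)) = (2,3) ∈ E(G2) ✓
  (4,5) → (φ(4),φ(5)) = (0,4) ∈ E(G2) ✓
All 12 edges of G1 map to edges of G2, and |E(G1)| = |E(G2)| = 12, so φ is a bijection on edges as well as vertices. Hence G1 ≅ G2.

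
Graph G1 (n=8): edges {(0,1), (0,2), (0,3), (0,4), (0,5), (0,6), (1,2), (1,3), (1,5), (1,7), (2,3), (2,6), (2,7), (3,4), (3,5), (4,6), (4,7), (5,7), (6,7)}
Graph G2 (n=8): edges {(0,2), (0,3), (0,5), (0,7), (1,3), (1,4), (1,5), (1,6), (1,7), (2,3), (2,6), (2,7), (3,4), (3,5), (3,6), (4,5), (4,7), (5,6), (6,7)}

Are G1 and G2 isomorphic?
Yes, isomorphic

The graphs are isomorphic.
One valid mapping φ: V(G1) → V(G2): 0→3, 1→1, 2→6, 3→5, 4→0, 5→4, 6→2, 7→7

Verify φ preserves adjacency — for each edge of G1, its image is an edge of G2:
  (0,1) → (φ(0),φ(1)) = (1,3) ∈ E(G2) ✓
  (0,2) → (φ(0),φ(2)) = (3,6) ∈ E(G2) ✓
  (0,3) → (φ(0),φ(3)) = (3,5) ∈ E(G2) ✓
  (0,4) → (φ(0),φ(4)) = (0,3) ∈ E(G2) ✓
  (0,5) → (φ(0),φ(5)) = (3,4) ∈ E(G2) ✓
  (0,6) → (φ(0),φ(6)) = (2,3) ∈ E(G2) ✓
  (1,2) → (φ(1),φ(2)) = (1,6) ∈ E(G2) ✓
  (1,3) → (φ(1),φ(3)) = (1,5) ∈ E(G2) ✓
  (1,5) → (φ(1),φ(5)) = (1,4) ∈ E(G2) ✓
  (1,7) → (φ(1),φ(7)) = (1,7) ∈ E(G2) ✓
  (2,3) → (φ(2),φ(3)) = (5,6) ∈ E(G2) ✓
  (2,6) → (φ(2),φ(6)) = (2,6) ∈ E(G2) ✓
  (2,7) → (φ(2),φ(7)) = (6,7) ∈ E(G2) ✓
  (3,4) → (φ(3),φ(4)) = (0,5) ∈ E(G2) ✓
  (3,5) → (φ(3),φ(5)) = (4,5) ∈ E(G2) ✓
  (4,6) → (φ(4),φ(6)) = (0,2) ∈ E(G2) ✓
  (4,7) → (φ(4),φ(7)) = (0,7) ∈ E(G2) ✓
  (5,7) → (φ(5),φ(7)) = (4,7) ∈ E(G2) ✓
  (6,7) → (φ(6),φ(7)) = (2,7) ∈ E(G2) ✓
All 19 edges of G1 map to edges of G2, and |E(G1)| = |E(G2)| = 19, so φ is a bijection on edges as well as vertices. Hence G1 ≅ G2.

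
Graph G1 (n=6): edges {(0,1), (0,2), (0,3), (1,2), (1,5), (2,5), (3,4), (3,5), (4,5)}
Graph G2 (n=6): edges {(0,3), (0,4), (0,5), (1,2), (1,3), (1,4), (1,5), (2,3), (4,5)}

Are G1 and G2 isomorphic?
Yes, isomorphic

The graphs are isomorphic.
One valid mapping φ: V(G1) → V(G2): 0→0, 1→4, 2→5, 3→3, 4→2, 5→1

Verify φ preserves adjacency — for each edge of G1, its image is an edge of G2:
  (0,1) → (φ(0),φ(1)) = (0,4) ∈ E(G2) ✓
  (0,2) → (φ(0),φ(2)) = (0,5) ∈ E(G2) ✓
  (0,3) → (φ(0),φ(3)) = (0,3) ∈ E(G2) ✓
  (1,2) → (φ(1),φ(2)) = (4,5) ∈ E(G2) ✓
  (1,5) → (φ(1),φ(5)) = (1,4) ∈ E(G2) ✓
  (2,5) → (φ(2),φ(5)) = (1,5) ∈ E(G2) ✓
  (3,4) → (φ(3),φ(4)) = (2,3) ∈ E(G2) ✓
  (3,5) → (φ(3),φ(5)) = (1,3) ∈ E(G2) ✓
  (4,5) → (φ(4),φ(5)) = (1,2) ∈ E(G2) ✓
All 9 edges of G1 map to edges of G2, and |E(G1)| = |E(G2)| = 9, so φ is a bijection on edges as well as vertices. Hence G1 ≅ G2.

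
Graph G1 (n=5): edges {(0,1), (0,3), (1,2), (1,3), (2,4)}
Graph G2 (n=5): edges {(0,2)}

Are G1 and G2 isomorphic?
No, not isomorphic

The graphs are NOT isomorphic.

Connected components of G1: 1 component(s) with vertex sets [[0, 1, 2, 3, 4]], sizes [5].
Connected components of G2: 4 component(s) with vertex sets [[1], [3], [4], [0, 2]], sizes [1, 1, 1, 2].
The number of connected components (and the multiset of component sizes) is an isomorphism invariant — an isomorphism maps each component of G1 bijectively onto a component of G2. Since G1 has 1 component(s) and G2 has 4, they cannot be isomorphic.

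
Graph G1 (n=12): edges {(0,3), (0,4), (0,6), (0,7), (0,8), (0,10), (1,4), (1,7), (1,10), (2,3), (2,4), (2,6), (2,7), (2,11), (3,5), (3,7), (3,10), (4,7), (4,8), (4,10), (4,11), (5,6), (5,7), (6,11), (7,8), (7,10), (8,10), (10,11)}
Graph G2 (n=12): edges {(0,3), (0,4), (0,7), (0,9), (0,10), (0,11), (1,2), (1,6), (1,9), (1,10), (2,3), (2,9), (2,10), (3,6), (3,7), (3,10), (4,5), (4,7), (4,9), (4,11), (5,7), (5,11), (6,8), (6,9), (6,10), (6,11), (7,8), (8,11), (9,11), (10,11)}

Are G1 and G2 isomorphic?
No, not isomorphic

The graphs are NOT isomorphic.

Connected components of G1: 2 component(s) with vertex sets [[9], [0, 1, 2, 3, 4, 5, 6, 7, 8, 10, 11]], sizes [1, 11].
Connected components of G2: 1 component(s) with vertex sets [[0, 1, 2, 3, 4, 5, 6, 7, 8, 9, 10, 11]], sizes [12].
The number of connected components (and the multiset of component sizes) is an isomorphism invariant — an isomorphism maps each component of G1 bijectively onto a component of G2. Since G1 has 2 component(s) and G2 has 1, they cannot be isomorphic.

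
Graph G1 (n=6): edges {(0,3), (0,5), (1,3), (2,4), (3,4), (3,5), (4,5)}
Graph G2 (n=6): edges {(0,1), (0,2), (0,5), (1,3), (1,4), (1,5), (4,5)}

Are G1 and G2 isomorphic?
Yes, isomorphic

The graphs are isomorphic.
One valid mapping φ: V(G1) → V(G2): 0→4, 1→3, 2→2, 3→1, 4→0, 5→5

Verify φ preserves adjacency — for each edge of G1, its image is an edge of G2:
  (0,3) → (φ(0),φ(3)) = (1,4) ∈ E(G2) ✓
  (0,5) → (φ(0),φ(5)) = (4,5) ∈ E(G2) ✓
  (1,3) → (φ(1),φ(3)) = (1,3) ∈ E(G2) ✓
  (2,4) → (φ(2),φ(4)) = (0,2) ∈ E(G2) ✓
  (3,4) → (φ(3),φ(4)) = (0,1) ∈ E(G2) ✓
  (3,5) → (φ(3),φ(5)) = (1,5) ∈ E(G2) ✓
  (4,5) → (φ(4),φ(5)) = (0,5) ∈ E(G2) ✓
All 7 edges of G1 map to edges of G2, and |E(G1)| = |E(G2)| = 7, so φ is a bijection on edges as well as vertices. Hence G1 ≅ G2.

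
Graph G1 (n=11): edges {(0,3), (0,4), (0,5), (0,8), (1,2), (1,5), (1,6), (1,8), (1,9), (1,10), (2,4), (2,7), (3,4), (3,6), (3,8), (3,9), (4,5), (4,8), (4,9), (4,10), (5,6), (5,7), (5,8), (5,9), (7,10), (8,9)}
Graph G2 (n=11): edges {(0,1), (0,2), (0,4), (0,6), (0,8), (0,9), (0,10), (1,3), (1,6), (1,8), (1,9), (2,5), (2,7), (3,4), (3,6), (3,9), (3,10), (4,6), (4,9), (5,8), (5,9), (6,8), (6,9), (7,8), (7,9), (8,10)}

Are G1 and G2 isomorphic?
Yes, isomorphic

The graphs are isomorphic.
One valid mapping φ: V(G1) → V(G2): 0→4, 1→8, 2→5, 3→3, 4→9, 5→0, 6→10, 7→2, 8→6, 9→1, 10→7

Verify φ preserves adjacency — for each edge of G1, its image is an edge of G2:
  (0,3) → (φ(0),φ(3)) = (3,4) ∈ E(G2) ✓
  (0,4) → (φ(0),φ(4)) = (4,9) ∈ E(G2) ✓
  (0,5) → (φ(0),φ(5)) = (0,4) ∈ E(G2) ✓
  (0,8) → (φ(0),φ(8)) = (4,6) ∈ E(G2) ✓
  (1,2) → (φ(1),φ(2)) = (5,8) ∈ E(G2) ✓
  (1,5) → (φ(1),φ(5)) = (0,8) ∈ E(G2) ✓
  (1,6) → (φ(1),φ(6)) = (8,10) ∈ E(G2) ✓
  (1,8) → (φ(1),φ(8)) = (6,8) ∈ E(G2) ✓
  (1,9) → (φ(1),φ(9)) = (1,8) ∈ E(G2) ✓
  (1,10) → (φ(1),φ(10)) = (7,8) ∈ E(G2) ✓
  (2,4) → (φ(2),φ(4)) = (5,9) ∈ E(G2) ✓
  (2,7) → (φ(2),φ(7)) = (2,5) ∈ E(G2) ✓
  (3,4) → (φ(3),φ(4)) = (3,9) ∈ E(G2) ✓
  (3,6) → (φ(3),φ(6)) = (3,10) ∈ E(G2) ✓
  (3,8) → (φ(3),φ(8)) = (3,6) ∈ E(G2) ✓
  (3,9) → (φ(3),φ(9)) = (1,3) ∈ E(G2) ✓
  (4,5) → (φ(4),φ(5)) = (0,9) ∈ E(G2) ✓
  (4,8) → (φ(4),φ(8)) = (6,9) ∈ E(G2) ✓
  (4,9) → (φ(4),φ(9)) = (1,9) ∈ E(G2) ✓
  (4,10) → (φ(4),φ(10)) = (7,9) ∈ E(G2) ✓
  (5,6) → (φ(5),φ(6)) = (0,10) ∈ E(G2) ✓
  (5,7) → (φ(5),φ(7)) = (0,2) ∈ E(G2) ✓
  (5,8) → (φ(5),φ(8)) = (0,6) ∈ E(G2) ✓
  (5,9) → (φ(5),φ(9)) = (0,1) ∈ E(G2) ✓
  (7,10) → (φ(7),φ(10)) = (2,7) ∈ E(G2) ✓
  (8,9) → (φ(8),φ(9)) = (1,6) ∈ E(G2) ✓
All 26 edges of G1 map to edges of G2, and |E(G1)| = |E(G2)| = 26, so φ is a bijection on edges as well as vertices. Hence G1 ≅ G2.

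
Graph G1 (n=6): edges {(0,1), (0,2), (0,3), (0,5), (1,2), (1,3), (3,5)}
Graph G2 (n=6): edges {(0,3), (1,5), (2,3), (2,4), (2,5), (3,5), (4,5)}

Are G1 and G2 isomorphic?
No, not isomorphic

The graphs are NOT isomorphic.

Degrees in G1: deg(0)=4, deg(1)=3, deg(2)=2, deg(3)=3, deg(4)=0, deg(5)=2.
Sorted degree sequence of G1: [4, 3, 3, 2, 2, 0].
Degrees in G2: deg(0)=1, deg(1)=1, deg(2)=3, deg(3)=3, deg(4)=2, deg(5)=4.
Sorted degree sequence of G2: [4, 3, 3, 2, 1, 1].
The (sorted) degree sequence is an isomorphism invariant, so since G1 and G2 have different degree sequences they cannot be isomorphic.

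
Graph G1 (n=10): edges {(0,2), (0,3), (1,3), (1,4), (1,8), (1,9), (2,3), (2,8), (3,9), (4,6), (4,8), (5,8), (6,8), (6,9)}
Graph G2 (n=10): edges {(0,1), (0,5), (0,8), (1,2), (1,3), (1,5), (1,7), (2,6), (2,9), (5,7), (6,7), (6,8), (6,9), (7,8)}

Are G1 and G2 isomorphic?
Yes, isomorphic

The graphs are isomorphic.
One valid mapping φ: V(G1) → V(G2): 0→9, 1→7, 2→2, 3→6, 4→5, 5→3, 6→0, 7→4, 8→1, 9→8

Verify φ preserves adjacency — for each edge of G1, its image is an edge of G2:
  (0,2) → (φ(0),φ(2)) = (2,9) ∈ E(G2) ✓
  (0,3) → (φ(0),φ(3)) = (6,9) ∈ E(G2) ✓
  (1,3) → (φ(1),φ(3)) = (6,7) ∈ E(G2) ✓
  (1,4) → (φ(1),φ(4)) = (5,7) ∈ E(G2) ✓
  (1,8) → (φ(1),φ(8)) = (1,7) ∈ E(G2) ✓
  (1,9) → (φ(1),φ(9)) = (7,8) ∈ E(G2) ✓
  (2,3) → (φ(2),φ(3)) = (2,6) ∈ E(G2) ✓
  (2,8) → (φ(2),φ(8)) = (1,2) ∈ E(G2) ✓
  (3,9) → (φ(3),φ(9)) = (6,8) ∈ E(G2) ✓
  (4,6) → (φ(4),φ(6)) = (0,5) ∈ E(G2) ✓
  (4,8) → (φ(4),φ(8)) = (1,5) ∈ E(G2) ✓
  (5,8) → (φ(5),φ(8)) = (1,3) ∈ E(G2) ✓
  (6,8) → (φ(6),φ(8)) = (0,1) ∈ E(G2) ✓
  (6,9) → (φ(6),φ(9)) = (0,8) ∈ E(G2) ✓
All 14 edges of G1 map to edges of G2, and |E(G1)| = |E(G2)| = 14, so φ is a bijection on edges as well as vertices. Hence G1 ≅ G2.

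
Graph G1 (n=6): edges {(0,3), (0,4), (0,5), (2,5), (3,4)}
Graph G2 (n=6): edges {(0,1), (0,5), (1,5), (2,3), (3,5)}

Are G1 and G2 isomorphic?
Yes, isomorphic

The graphs are isomorphic.
One valid mapping φ: V(G1) → V(G2): 0→5, 1→4, 2→2, 3→0, 4→1, 5→3

Verify φ preserves adjacency — for each edge of G1, its image is an edge of G2:
  (0,3) → (φ(0),φ(3)) = (0,5) ∈ E(G2) ✓
  (0,4) → (φ(0),φ(4)) = (1,5) ∈ E(G2) ✓
  (0,5) → (φ(0),φ(5)) = (3,5) ∈ E(G2) ✓
  (2,5) → (φ(2),φ(5)) = (2,3) ∈ E(G2) ✓
  (3,4) → (φ(3),φ(4)) = (0,1) ∈ E(G2) ✓
All 5 edges of G1 map to edges of G2, and |E(G1)| = |E(G2)| = 5, so φ is a bijection on edges as well as vertices. Hence G1 ≅ G2.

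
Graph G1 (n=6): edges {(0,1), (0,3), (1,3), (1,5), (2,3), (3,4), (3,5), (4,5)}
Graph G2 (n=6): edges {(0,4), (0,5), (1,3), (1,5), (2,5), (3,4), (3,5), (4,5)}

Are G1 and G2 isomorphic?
Yes, isomorphic

The graphs are isomorphic.
One valid mapping φ: V(G1) → V(G2): 0→0, 1→4, 2→2, 3→5, 4→1, 5→3

Verify φ preserves adjacency — for each edge of G1, its image is an edge of G2:
  (0,1) → (φ(0),φ(1)) = (0,4) ∈ E(G2) ✓
  (0,3) → (φ(0),φ(3)) = (0,5) ∈ E(G2) ✓
  (1,3) → (φ(1),φ(3)) = (4,5) ∈ E(G2) ✓
  (1,5) → (φ(1),φ(5)) = (3,4) ∈ E(G2) ✓
  (2,3) → (φ(2),φ(3)) = (2,5) ∈ E(G2) ✓
  (3,4) → (φ(3),φ(4)) = (1,5) ∈ E(G2) ✓
  (3,5) → (φ(3),φ(5)) = (3,5) ∈ E(G2) ✓
  (4,5) → (φ(4),φ(5)) = (1,3) ∈ E(G2) ✓
All 8 edges of G1 map to edges of G2, and |E(G1)| = |E(G2)| = 8, so φ is a bijection on edges as well as vertices. Hence G1 ≅ G2.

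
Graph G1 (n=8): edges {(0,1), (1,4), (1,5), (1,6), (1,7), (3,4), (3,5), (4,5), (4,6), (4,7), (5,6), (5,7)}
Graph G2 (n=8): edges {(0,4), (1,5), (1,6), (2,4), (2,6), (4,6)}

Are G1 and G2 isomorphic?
No, not isomorphic

The graphs are NOT isomorphic.

Connected components of G1: 2 component(s) with vertex sets [[2], [0, 1, 3, 4, 5, 6, 7]], sizes [1, 7].
Connected components of G2: 3 component(s) with vertex sets [[3], [7], [0, 1, 2, 4, 5, 6]], sizes [1, 1, 6].
The number of connected components (and the multiset of component sizes) is an isomorphism invariant — an isomorphism maps each component of G1 bijectively onto a component of G2. Since G1 has 2 component(s) and G2 has 3, they cannot be isomorphic.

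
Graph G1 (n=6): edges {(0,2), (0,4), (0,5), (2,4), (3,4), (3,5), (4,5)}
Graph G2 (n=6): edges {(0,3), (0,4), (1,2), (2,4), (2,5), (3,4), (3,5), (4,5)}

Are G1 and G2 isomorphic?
No, not isomorphic

The graphs are NOT isomorphic.

Connected components of G1: 2 component(s) with vertex sets [[1], [0, 2, 3, 4, 5]], sizes [1, 5].
Connected components of G2: 1 component(s) with vertex sets [[0, 1, 2, 3, 4, 5]], sizes [6].
The number of connected components (and the multiset of component sizes) is an isomorphism invariant — an isomorphism maps each component of G1 bijectively onto a component of G2. Since G1 has 2 component(s) and G2 has 1, they cannot be isomorphic.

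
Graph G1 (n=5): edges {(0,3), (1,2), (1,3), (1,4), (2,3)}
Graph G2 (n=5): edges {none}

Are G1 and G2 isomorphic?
No, not isomorphic

The graphs are NOT isomorphic.

Connected components of G1: 1 component(s) with vertex sets [[0, 1, 2, 3, 4]], sizes [5].
Connected components of G2: 5 component(s) with vertex sets [[0], [1], [2], [3], [4]], sizes [1, 1, 1, 1, 1].
The number of connected components (and the multiset of component sizes) is an isomorphism invariant — an isomorphism maps each component of G1 bijectively onto a component of G2. Since G1 has 1 component(s) and G2 has 5, they cannot be isomorphic.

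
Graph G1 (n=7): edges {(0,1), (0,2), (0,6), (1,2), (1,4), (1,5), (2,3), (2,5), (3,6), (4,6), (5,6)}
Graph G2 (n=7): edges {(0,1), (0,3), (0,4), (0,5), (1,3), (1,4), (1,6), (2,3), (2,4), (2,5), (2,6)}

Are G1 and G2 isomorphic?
Yes, isomorphic

The graphs are isomorphic.
One valid mapping φ: V(G1) → V(G2): 0→4, 1→1, 2→0, 3→5, 4→6, 5→3, 6→2

Verify φ preserves adjacency — for each edge of G1, its image is an edge of G2:
  (0,1) → (φ(0),φ(1)) = (1,4) ∈ E(G2) ✓
  (0,2) → (φ(0),φ(2)) = (0,4) ∈ E(G2) ✓
  (0,6) → (φ(0),φ(6)) = (2,4) ∈ E(G2) ✓
  (1,2) → (φ(1),φ(2)) = (0,1) ∈ E(G2) ✓
  (1,4) → (φ(1),φ(4)) = (1,6) ∈ E(G2) ✓
  (1,5) → (φ(1),φ(5)) = (1,3) ∈ E(G2) ✓
  (2,3) → (φ(2),φ(3)) = (0,5) ∈ E(G2) ✓
  (2,5) → (φ(2),φ(5)) = (0,3) ∈ E(G2) ✓
  (3,6) → (φ(3),φ(6)) = (2,5) ∈ E(G2) ✓
  (4,6) → (φ(4),φ(6)) = (2,6) ∈ E(G2) ✓
  (5,6) → (φ(5),φ(6)) = (2,3) ∈ E(G2) ✓
All 11 edges of G1 map to edges of G2, and |E(G1)| = |E(G2)| = 11, so φ is a bijection on edges as well as vertices. Hence G1 ≅ G2.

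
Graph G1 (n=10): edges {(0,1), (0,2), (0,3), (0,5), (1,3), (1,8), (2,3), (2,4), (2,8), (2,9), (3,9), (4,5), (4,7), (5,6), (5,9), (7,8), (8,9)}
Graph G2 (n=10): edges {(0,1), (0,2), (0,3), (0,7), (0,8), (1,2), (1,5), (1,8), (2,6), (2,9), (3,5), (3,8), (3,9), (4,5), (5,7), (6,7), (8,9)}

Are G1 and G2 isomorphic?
Yes, isomorphic

The graphs are isomorphic.
One valid mapping φ: V(G1) → V(G2): 0→3, 1→9, 2→0, 3→8, 4→7, 5→5, 6→4, 7→6, 8→2, 9→1

Verify φ preserves adjacency — for each edge of G1, its image is an edge of G2:
  (0,1) → (φ(0),φ(1)) = (3,9) ∈ E(G2) ✓
  (0,2) → (φ(0),φ(2)) = (0,3) ∈ E(G2) ✓
  (0,3) → (φ(0),φ(3)) = (3,8) ∈ E(G2) ✓
  (0,5) → (φ(0),φ(5)) = (3,5) ∈ E(G2) ✓
  (1,3) → (φ(1),φ(3)) = (8,9) ∈ E(G2) ✓
  (1,8) → (φ(1),φ(8)) = (2,9) ∈ E(G2) ✓
  (2,3) → (φ(2),φ(3)) = (0,8) ∈ E(G2) ✓
  (2,4) → (φ(2),φ(4)) = (0,7) ∈ E(G2) ✓
  (2,8) → (φ(2),φ(8)) = (0,2) ∈ E(G2) ✓
  (2,9) → (φ(2),φ(9)) = (0,1) ∈ E(G2) ✓
  (3,9) → (φ(3),φ(9)) = (1,8) ∈ E(G2) ✓
  (4,5) → (φ(4),φ(5)) = (5,7) ∈ E(G2) ✓
  (4,7) → (φ(4),φ(7)) = (6,7) ∈ E(G2) ✓
  (5,6) → (φ(5),φ(6)) = (4,5) ∈ E(G2) ✓
  (5,9) → (φ(5),φ(9)) = (1,5) ∈ E(G2) ✓
  (7,8) → (φ(7),φ(8)) = (2,6) ∈ E(G2) ✓
  (8,9) → (φ(8),φ(9)) = (1,2) ∈ E(G2) ✓
All 17 edges of G1 map to edges of G2, and |E(G1)| = |E(G2)| = 17, so φ is a bijection on edges as well as vertices. Hence G1 ≅ G2.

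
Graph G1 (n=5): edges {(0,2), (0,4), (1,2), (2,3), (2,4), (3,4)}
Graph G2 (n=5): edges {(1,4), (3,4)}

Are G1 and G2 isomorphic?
No, not isomorphic

The graphs are NOT isomorphic.

Connected components of G1: 1 component(s) with vertex sets [[0, 1, 2, 3, 4]], sizes [5].
Connected components of G2: 3 component(s) with vertex sets [[0], [2], [1, 3, 4]], sizes [1, 1, 3].
The number of connected components (and the multiset of component sizes) is an isomorphism invariant — an isomorphism maps each component of G1 bijectively onto a component of G2. Since G1 has 1 component(s) and G2 has 3, they cannot be isomorphic.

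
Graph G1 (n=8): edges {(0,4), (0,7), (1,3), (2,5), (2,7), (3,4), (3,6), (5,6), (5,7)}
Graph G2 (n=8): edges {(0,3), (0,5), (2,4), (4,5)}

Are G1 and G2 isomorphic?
No, not isomorphic

The graphs are NOT isomorphic.

Connected components of G1: 1 component(s) with vertex sets [[0, 1, 2, 3, 4, 5, 6, 7]], sizes [8].
Connected components of G2: 4 component(s) with vertex sets [[1], [6], [7], [0, 2, 3, 4, 5]], sizes [1, 1, 1, 5].
The number of connected components (and the multiset of component sizes) is an isomorphism invariant — an isomorphism maps each component of G1 bijectively onto a component of G2. Since G1 has 1 component(s) and G2 has 4, they cannot be isomorphic.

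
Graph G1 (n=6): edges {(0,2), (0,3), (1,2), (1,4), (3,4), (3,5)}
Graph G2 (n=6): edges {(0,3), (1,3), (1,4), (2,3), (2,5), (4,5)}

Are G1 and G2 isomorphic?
Yes, isomorphic

The graphs are isomorphic.
One valid mapping φ: V(G1) → V(G2): 0→1, 1→5, 2→4, 3→3, 4→2, 5→0

Verify φ preserves adjacency — for each edge of G1, its image is an edge of G2:
  (0,2) → (φ(0),φ(2)) = (1,4) ∈ E(G2) ✓
  (0,3) → (φ(0),φ(3)) = (1,3) ∈ E(G2) ✓
  (1,2) → (φ(1),φ(2)) = (4,5) ∈ E(G2) ✓
  (1,4) → (φ(1),φ(4)) = (2,5) ∈ E(G2) ✓
  (3,4) → (φ(3),φ(4)) = (2,3) ∈ E(G2) ✓
  (3,5) → (φ(3),φ(5)) = (0,3) ∈ E(G2) ✓
All 6 edges of G1 map to edges of G2, and |E(G1)| = |E(G2)| = 6, so φ is a bijection on edges as well as vertices. Hence G1 ≅ G2.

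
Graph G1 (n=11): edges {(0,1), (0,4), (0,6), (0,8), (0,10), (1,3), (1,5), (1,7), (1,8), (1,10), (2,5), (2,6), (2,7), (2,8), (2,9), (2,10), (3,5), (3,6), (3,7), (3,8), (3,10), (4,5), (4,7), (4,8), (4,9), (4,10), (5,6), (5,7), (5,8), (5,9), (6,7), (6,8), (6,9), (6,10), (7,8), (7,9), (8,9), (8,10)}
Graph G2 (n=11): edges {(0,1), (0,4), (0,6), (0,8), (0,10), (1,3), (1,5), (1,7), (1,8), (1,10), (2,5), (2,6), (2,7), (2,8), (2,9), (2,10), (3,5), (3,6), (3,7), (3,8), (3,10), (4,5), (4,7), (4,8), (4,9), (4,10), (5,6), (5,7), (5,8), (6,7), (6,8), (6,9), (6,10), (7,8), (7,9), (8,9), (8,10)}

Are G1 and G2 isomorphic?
No, not isomorphic

The graphs are NOT isomorphic.

Counting edges: G1 has 38 edge(s); G2 has 37 edge(s).
Edge count is an isomorphism invariant (a bijection on vertices induces a bijection on edges), so differing edge counts rule out isomorphism.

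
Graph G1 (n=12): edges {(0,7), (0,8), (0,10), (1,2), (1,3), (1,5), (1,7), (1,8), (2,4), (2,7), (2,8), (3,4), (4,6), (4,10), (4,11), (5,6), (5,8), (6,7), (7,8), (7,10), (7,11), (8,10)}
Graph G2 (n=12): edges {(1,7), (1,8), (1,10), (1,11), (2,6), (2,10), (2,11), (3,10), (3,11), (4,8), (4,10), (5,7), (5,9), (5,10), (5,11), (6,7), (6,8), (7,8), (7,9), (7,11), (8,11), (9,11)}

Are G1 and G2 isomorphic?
Yes, isomorphic

The graphs are isomorphic.
One valid mapping φ: V(G1) → V(G2): 0→9, 1→8, 2→1, 3→4, 4→10, 5→6, 6→2, 7→11, 8→7, 9→0, 10→5, 11→3

Verify φ preserves adjacency — for each edge of G1, its image is an edge of G2:
  (0,7) → (φ(0),φ(7)) = (9,11) ∈ E(G2) ✓
  (0,8) → (φ(0),φ(8)) = (7,9) ∈ E(G2) ✓
  (0,10) → (φ(0),φ(10)) = (5,9) ∈ E(G2) ✓
  (1,2) → (φ(1),φ(2)) = (1,8) ∈ E(G2) ✓
  (1,3) → (φ(1),φ(3)) = (4,8) ∈ E(G2) ✓
  (1,5) → (φ(1),φ(5)) = (6,8) ∈ E(G2) ✓
  (1,7) → (φ(1),φ(7)) = (8,11) ∈ E(G2) ✓
  (1,8) → (φ(1),φ(8)) = (7,8) ∈ E(G2) ✓
  (2,4) → (φ(2),φ(4)) = (1,10) ∈ E(G2) ✓
  (2,7) → (φ(2),φ(7)) = (1,11) ∈ E(G2) ✓
  (2,8) → (φ(2),φ(8)) = (1,7) ∈ E(G2) ✓
  (3,4) → (φ(3),φ(4)) = (4,10) ∈ E(G2) ✓
  (4,6) → (φ(4),φ(6)) = (2,10) ∈ E(G2) ✓
  (4,10) → (φ(4),φ(10)) = (5,10) ∈ E(G2) ✓
  (4,11) → (φ(4),φ(11)) = (3,10) ∈ E(G2) ✓
  (5,6) → (φ(5),φ(6)) = (2,6) ∈ E(G2) ✓
  (5,8) → (φ(5),φ(8)) = (6,7) ∈ E(G2) ✓
  (6,7) → (φ(6),φ(7)) = (2,11) ∈ E(G2) ✓
  (7,8) → (φ(7),φ(8)) = (7,11) ∈ E(G2) ✓
  (7,10) → (φ(7),φ(10)) = (5,11) ∈ E(G2) ✓
  (7,11) → (φ(7),φ(11)) = (3,11) ∈ E(G2) ✓
  (8,10) → (φ(8),φ(10)) = (5,7) ∈ E(G2) ✓
All 22 edges of G1 map to edges of G2, and |E(G1)| = |E(G2)| = 22, so φ is a bijection on edges as well as vertices. Hence G1 ≅ G2.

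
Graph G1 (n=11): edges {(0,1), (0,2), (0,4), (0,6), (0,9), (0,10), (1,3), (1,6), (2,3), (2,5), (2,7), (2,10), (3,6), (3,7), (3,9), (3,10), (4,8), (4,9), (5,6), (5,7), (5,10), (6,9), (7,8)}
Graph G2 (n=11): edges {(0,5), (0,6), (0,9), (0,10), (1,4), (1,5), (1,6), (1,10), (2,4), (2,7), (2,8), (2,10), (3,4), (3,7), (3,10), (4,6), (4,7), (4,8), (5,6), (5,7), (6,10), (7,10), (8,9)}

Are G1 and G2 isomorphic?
Yes, isomorphic

The graphs are isomorphic.
One valid mapping φ: V(G1) → V(G2): 0→4, 1→3, 2→6, 3→10, 4→8, 5→5, 6→7, 7→0, 8→9, 9→2, 10→1

Verify φ preserves adjacency — for each edge of G1, its image is an edge of G2:
  (0,1) → (φ(0),φ(1)) = (3,4) ∈ E(G2) ✓
  (0,2) → (φ(0),φ(2)) = (4,6) ∈ E(G2) ✓
  (0,4) → (φ(0),φ(4)) = (4,8) ∈ E(G2) ✓
  (0,6) → (φ(0),φ(6)) = (4,7) ∈ E(G2) ✓
  (0,9) → (φ(0),φ(9)) = (2,4) ∈ E(G2) ✓
  (0,10) → (φ(0),φ(10)) = (1,4) ∈ E(G2) ✓
  (1,3) → (φ(1),φ(3)) = (3,10) ∈ E(G2) ✓
  (1,6) → (φ(1),φ(6)) = (3,7) ∈ E(G2) ✓
  (2,3) → (φ(2),φ(3)) = (6,10) ∈ E(G2) ✓
  (2,5) → (φ(2),φ(5)) = (5,6) ∈ E(G2) ✓
  (2,7) → (φ(2),φ(7)) = (0,6) ∈ E(G2) ✓
  (2,10) → (φ(2),φ(10)) = (1,6) ∈ E(G2) ✓
  (3,6) → (φ(3),φ(6)) = (7,10) ∈ E(G2) ✓
  (3,7) → (φ(3),φ(7)) = (0,10) ∈ E(G2) ✓
  (3,9) → (φ(3),φ(9)) = (2,10) ∈ E(G2) ✓
  (3,10) → (φ(3),φ(10)) = (1,10) ∈ E(G2) ✓
  (4,8) → (φ(4),φ(8)) = (8,9) ∈ E(G2) ✓
  (4,9) → (φ(4),φ(9)) = (2,8) ∈ E(G2) ✓
  (5,6) → (φ(5),φ(6)) = (5,7) ∈ E(G2) ✓
  (5,7) → (φ(5),φ(7)) = (0,5) ∈ E(G2) ✓
  (5,10) → (φ(5),φ(10)) = (1,5) ∈ E(G2) ✓
  (6,9) → (φ(6),φ(9)) = (2,7) ∈ E(G2) ✓
  (7,8) → (φ(7),φ(8)) = (0,9) ∈ E(G2) ✓
All 23 edges of G1 map to edges of G2, and |E(G1)| = |E(G2)| = 23, so φ is a bijection on edges as well as vertices. Hence G1 ≅ G2.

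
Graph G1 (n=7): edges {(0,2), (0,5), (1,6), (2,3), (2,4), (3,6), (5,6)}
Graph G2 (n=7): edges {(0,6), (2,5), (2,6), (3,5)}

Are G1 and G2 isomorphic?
No, not isomorphic

The graphs are NOT isomorphic.

Connected components of G1: 1 component(s) with vertex sets [[0, 1, 2, 3, 4, 5, 6]], sizes [7].
Connected components of G2: 3 component(s) with vertex sets [[1], [4], [0, 2, 3, 5, 6]], sizes [1, 1, 5].
The number of connected components (and the multiset of component sizes) is an isomorphism invariant — an isomorphism maps each component of G1 bijectively onto a component of G2. Since G1 has 1 component(s) and G2 has 3, they cannot be isomorphic.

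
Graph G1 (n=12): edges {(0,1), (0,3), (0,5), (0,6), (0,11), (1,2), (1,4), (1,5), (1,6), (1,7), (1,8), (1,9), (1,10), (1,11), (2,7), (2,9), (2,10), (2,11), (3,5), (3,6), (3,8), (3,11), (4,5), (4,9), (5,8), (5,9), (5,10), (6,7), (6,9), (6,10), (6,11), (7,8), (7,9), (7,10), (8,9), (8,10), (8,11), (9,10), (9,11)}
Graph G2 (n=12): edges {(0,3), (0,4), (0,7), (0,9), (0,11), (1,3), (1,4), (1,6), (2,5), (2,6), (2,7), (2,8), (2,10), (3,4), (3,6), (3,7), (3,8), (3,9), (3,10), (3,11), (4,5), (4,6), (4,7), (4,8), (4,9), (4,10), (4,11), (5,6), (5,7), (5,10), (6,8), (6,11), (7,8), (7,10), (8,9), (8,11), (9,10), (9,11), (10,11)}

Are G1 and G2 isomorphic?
Yes, isomorphic

The graphs are isomorphic.
One valid mapping φ: V(G1) → V(G2): 0→5, 1→4, 2→0, 3→2, 4→1, 5→6, 6→10, 7→9, 8→8, 9→3, 10→11, 11→7

Verify φ preserves adjacency — for each edge of G1, its image is an edge of G2:
  (0,1) → (φ(0),φ(1)) = (4,5) ∈ E(G2) ✓
  (0,3) → (φ(0),φ(3)) = (2,5) ∈ E(G2) ✓
  (0,5) → (φ(0),φ(5)) = (5,6) ∈ E(G2) ✓
  (0,6) → (φ(0),φ(6)) = (5,10) ∈ E(G2) ✓
  (0,11) → (φ(0),φ(11)) = (5,7) ∈ E(G2) ✓
  (1,2) → (φ(1),φ(2)) = (0,4) ∈ E(G2) ✓
  (1,4) → (φ(1),φ(4)) = (1,4) ∈ E(G2) ✓
  (1,5) → (φ(1),φ(5)) = (4,6) ∈ E(G2) ✓
  (1,6) → (φ(1),φ(6)) = (4,10) ∈ E(G2) ✓
  (1,7) → (φ(1),φ(7)) = (4,9) ∈ E(G2) ✓
  (1,8) → (φ(1),φ(8)) = (4,8) ∈ E(G2) ✓
  (1,9) → (φ(1),φ(9)) = (3,4) ∈ E(G2) ✓
  (1,10) → (φ(1),φ(10)) = (4,11) ∈ E(G2) ✓
  (1,11) → (φ(1),φ(11)) = (4,7) ∈ E(G2) ✓
  (2,7) → (φ(2),φ(7)) = (0,9) ∈ E(G2) ✓
  (2,9) → (φ(2),φ(9)) = (0,3) ∈ E(G2) ✓
  (2,10) → (φ(2),φ(10)) = (0,11) ∈ E(G2) ✓
  (2,11) → (φ(2),φ(11)) = (0,7) ∈ E(G2) ✓
  (3,5) → (φ(3),φ(5)) = (2,6) ∈ E(G2) ✓
  (3,6) → (φ(3),φ(6)) = (2,10) ∈ E(G2) ✓
  (3,8) → (φ(3),φ(8)) = (2,8) ∈ E(G2) ✓
  (3,11) → (φ(3),φ(11)) = (2,7) ∈ E(G2) ✓
  (4,5) → (φ(4),φ(5)) = (1,6) ∈ E(G2) ✓
  (4,9) → (φ(4),φ(9)) = (1,3) ∈ E(G2) ✓
  (5,8) → (φ(5),φ(8)) = (6,8) ∈ E(G2) ✓
  (5,9) → (φ(5),φ(9)) = (3,6) ∈ E(G2) ✓
  (5,10) → (φ(5),φ(10)) = (6,11) ∈ E(G2) ✓
  (6,7) → (φ(6),φ(7)) = (9,10) ∈ E(G2) ✓
  (6,9) → (φ(6),φ(9)) = (3,10) ∈ E(G2) ✓
  (6,10) → (φ(6),φ(10)) = (10,11) ∈ E(G2) ✓
  (6,11) → (φ(6),φ(11)) = (7,10) ∈ E(G2) ✓
  (7,8) → (φ(7),φ(8)) = (8,9) ∈ E(G2) ✓
  (7,9) → (φ(7),φ(9)) = (3,9) ∈ E(G2) ✓
  (7,10) → (φ(7),φ(10)) = (9,11) ∈ E(G2) ✓
  (8,9) → (φ(8),φ(9)) = (3,8) ∈ E(G2) ✓
  (8,10) → (φ(8),φ(10)) = (8,11) ∈ E(G2) ✓
  (8,11) → (φ(8),φ(11)) = (7,8) ∈ E(G2) ✓
  (9,10) → (φ(9),φ(10)) = (3,11) ∈ E(G2) ✓
  (9,11) → (φ(9),φ(11)) = (3,7) ∈ E(G2) ✓
All 39 edges of G1 map to edges of G2, and |E(G1)| = |E(G2)| = 39, so φ is a bijection on edges as well as vertices. Hence G1 ≅ G2.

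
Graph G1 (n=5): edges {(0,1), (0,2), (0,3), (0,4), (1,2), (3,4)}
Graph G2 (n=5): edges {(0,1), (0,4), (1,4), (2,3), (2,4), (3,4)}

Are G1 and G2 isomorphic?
Yes, isomorphic

The graphs are isomorphic.
One valid mapping φ: V(G1) → V(G2): 0→4, 1→3, 2→2, 3→0, 4→1

Verify φ preserves adjacency — for each edge of G1, its image is an edge of G2:
  (0,1) → (φ(0),φ(1)) = (3,4) ∈ E(G2) ✓
  (0,2) → (φ(0),φ(2)) = (2,4) ∈ E(G2) ✓
  (0,3) → (φ(0),φ(3)) = (0,4) ∈ E(G2) ✓
  (0,4) → (φ(0),φ(4)) = (1,4) ∈ E(G2) ✓
  (1,2) → (φ(1),φ(2)) = (2,3) ∈ E(G2) ✓
  (3,4) → (φ(3),φ(4)) = (0,1) ∈ E(G2) ✓
All 6 edges of G1 map to edges of G2, and |E(G1)| = |E(G2)| = 6, so φ is a bijection on edges as well as vertices. Hence G1 ≅ G2.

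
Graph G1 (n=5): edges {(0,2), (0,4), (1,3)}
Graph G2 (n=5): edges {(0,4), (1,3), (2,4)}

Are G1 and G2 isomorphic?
Yes, isomorphic

The graphs are isomorphic.
One valid mapping φ: V(G1) → V(G2): 0→4, 1→1, 2→0, 3→3, 4→2

Verify φ preserves adjacency — for each edge of G1, its image is an edge of G2:
  (0,2) → (φ(0),φ(2)) = (0,4) ∈ E(G2) ✓
  (0,4) → (φ(0),φ(4)) = (2,4) ∈ E(G2) ✓
  (1,3) → (φ(1),φ(3)) = (1,3) ∈ E(G2) ✓
All 3 edges of G1 map to edges of G2, and |E(G1)| = |E(G2)| = 3, so φ is a bijection on edges as well as vertices. Hence G1 ≅ G2.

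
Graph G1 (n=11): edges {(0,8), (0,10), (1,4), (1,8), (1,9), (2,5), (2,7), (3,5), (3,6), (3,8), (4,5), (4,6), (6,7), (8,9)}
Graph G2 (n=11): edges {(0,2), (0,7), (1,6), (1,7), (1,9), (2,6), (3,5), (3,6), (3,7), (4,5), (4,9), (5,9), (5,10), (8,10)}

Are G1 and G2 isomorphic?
Yes, isomorphic

The graphs are isomorphic.
One valid mapping φ: V(G1) → V(G2): 0→10, 1→9, 2→0, 3→3, 4→1, 5→7, 6→6, 7→2, 8→5, 9→4, 10→8

Verify φ preserves adjacency — for each edge of G1, its image is an edge of G2:
  (0,8) → (φ(0),φ(8)) = (5,10) ∈ E(G2) ✓
  (0,10) → (φ(0),φ(10)) = (8,10) ∈ E(G2) ✓
  (1,4) → (φ(1),φ(4)) = (1,9) ∈ E(G2) ✓
  (1,8) → (φ(1),φ(8)) = (5,9) ∈ E(G2) ✓
  (1,9) → (φ(1),φ(9)) = (4,9) ∈ E(G2) ✓
  (2,5) → (φ(2),φ(5)) = (0,7) ∈ E(G2) ✓
  (2,7) → (φ(2),φ(7)) = (0,2) ∈ E(G2) ✓
  (3,5) → (φ(3),φ(5)) = (3,7) ∈ E(G2) ✓
  (3,6) → (φ(3),φ(6)) = (3,6) ∈ E(G2) ✓
  (3,8) → (φ(3),φ(8)) = (3,5) ∈ E(G2) ✓
  (4,5) → (φ(4),φ(5)) = (1,7) ∈ E(G2) ✓
  (4,6) → (φ(4),φ(6)) = (1,6) ∈ E(G2) ✓
  (6,7) → (φ(6),φ(7)) = (2,6) ∈ E(G2) ✓
  (8,9) → (φ(8),φ(9)) = (4,5) ∈ E(G2) ✓
All 14 edges of G1 map to edges of G2, and |E(G1)| = |E(G2)| = 14, so φ is a bijection on edges as well as vertices. Hence G1 ≅ G2.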